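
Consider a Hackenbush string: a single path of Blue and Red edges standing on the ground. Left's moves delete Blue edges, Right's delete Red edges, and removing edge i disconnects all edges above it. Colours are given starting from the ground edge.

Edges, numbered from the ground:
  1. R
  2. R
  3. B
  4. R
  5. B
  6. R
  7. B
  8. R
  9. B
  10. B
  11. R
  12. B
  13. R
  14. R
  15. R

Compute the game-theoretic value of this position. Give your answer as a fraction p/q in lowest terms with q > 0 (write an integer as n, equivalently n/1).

step 1: add R to get R; options L={ ∅ } R={ 0 } => -1
step 2: add R to get RR; options L={ ∅ } R={ -1 0 } => -2
step 3: add B to get RRB; options L={ -2 } R={ -1 0 } => -3/2
step 4: add R to get RRBR; options L={ -2 } R={ -3/2 -1 0 } => -7/4
step 5: add B to get RRBRB; options L={ -2 -7/4 } R={ -3/2 -1 0 } => -13/8
step 6: add R to get RRBRBR; options L={ -2 -7/4 } R={ -13/8 -3/2 -1 0 } => -27/16
step 7: add B to get RRBRBRB; options L={ -2 -7/4 -27/16 } R={ -13/8 -3/2 -1 0 } => -53/32
step 8: add R to get RRBRBRBR; options L={ -2 -7/4 -27/16 } R={ -53/32 -13/8 -3/2 -1 0 } => -107/64
step 9: add B to get RRBRBRBRB; options L={ -2 -7/4 -27/16 -107/64 } R={ -53/32 -13/8 -3/2 -1 0 } => -213/128
step 10: add B to get RRBRBRBRBB; options L={ -2 -7/4 -27/16 -107/64 -213/128 } R={ -53/32 -13/8 -3/2 -1 0 } => -425/256
step 11: add R to get RRBRBRBRBBR; options L={ -2 -7/4 -27/16 -107/64 -213/128 } R={ -425/256 -53/32 -13/8 -3/2 -1 0 } => -851/512
step 12: add B to get RRBRBRBRBBRB; options L={ -2 -7/4 -27/16 -107/64 -213/128 -851/512 } R={ -425/256 -53/32 -13/8 -3/2 -1 0 } => -1701/1024
step 13: add R to get RRBRBRBRBBRBR; options L={ -2 -7/4 -27/16 -107/64 -213/128 -851/512 } R={ -1701/1024 -425/256 -53/32 -13/8 -3/2 -1 0 } => -3403/2048
step 14: add R to get RRBRBRBRBBRBRR; options L={ -2 -7/4 -27/16 -107/64 -213/128 -851/512 } R={ -3403/2048 -1701/1024 -425/256 -53/32 -13/8 -3/2 -1 0 } => -6807/4096
step 15: add R to get RRBRBRBRBBRBRRR; options L={ -2 -7/4 -27/16 -107/64 -213/128 -851/512 } R={ -6807/4096 -3403/2048 -1701/1024 -425/256 -53/32 -13/8 -3/2 -1 0 } => -13615/8192

-13615/8192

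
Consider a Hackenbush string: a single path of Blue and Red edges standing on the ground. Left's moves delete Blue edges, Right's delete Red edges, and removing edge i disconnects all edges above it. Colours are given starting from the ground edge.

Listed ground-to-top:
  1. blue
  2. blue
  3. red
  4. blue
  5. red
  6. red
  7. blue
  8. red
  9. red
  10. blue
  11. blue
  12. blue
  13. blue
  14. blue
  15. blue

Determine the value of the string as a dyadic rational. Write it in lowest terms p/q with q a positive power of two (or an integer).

Recurse on prefixes of the 15-edge string blue blue red blue red red blue red red blue blue blue blue blue blue:
value_1 [b]  L=[0]  R=[∅]  = 1
value_2 [bb]  L=[0; 1]  R=[∅]  = 2
value_3 [bbr]  L=[0; 1]  R=[2]  = 3/2
value_4 [bbrb]  L=[0; 1; 3/2]  R=[2]  = 7/4
value_5 [bbrbr]  L=[0; 1; 3/2]  R=[7/4; 2]  = 13/8
value_6 [bbrbrr]  L=[0; 1; 3/2]  R=[13/8; 7/4; 2]  = 25/16
value_7 [bbrbrrb]  L=[0; 1; 3/2; 25/16]  R=[13/8; 7/4; 2]  = 51/32
value_8 [bbrbrrbr]  L=[0; 1; 3/2; 25/16]  R=[51/32; 13/8; 7/4; 2]  = 101/64
value_9 [bbrbrrbrr]  L=[0; 1; 3/2; 25/16]  R=[101/64; 51/32; 13/8; 7/4; 2]  = 201/128
value_10 [bbrbrrbrrb]  L=[0; 1; 3/2; 25/16; 201/128]  R=[101/64; 51/32; 13/8; 7/4; 2]  = 403/256
value_11 [bbrbrrbrrbb]  L=[0; 1; 3/2; 25/16; 201/128; 403/256]  R=[101/64; 51/32; 13/8; 7/4; 2]  = 807/512
value_12 [bbrbrrbrrbbb]  L=[0; 1; 3/2; 25/16; 201/128; 403/256; 807/512]  R=[101/64; 51/32; 13/8; 7/4; 2]  = 1615/1024
value_13 [bbrbrrbrrbbbb]  L=[0; 1; 3/2; 25/16; 201/128; 403/256; 807/512; 1615/1024]  R=[101/64; 51/32; 13/8; 7/4; 2]  = 3231/2048
value_14 [bbrbrrbrrbbbbb]  L=[0; 1; 3/2; 25/16; 201/128; 403/256; 807/512; 1615/1024; 3231/2048]  R=[101/64; 51/32; 13/8; 7/4; 2]  = 6463/4096
value_15 [bbrbrrbrrbbbbbb]  L=[0; 1; 3/2; 25/16; 201/128; 403/256; 807/512; 1615/1024; 3231/2048; 6463/4096]  R=[101/64; 51/32; 13/8; 7/4; 2]  = 12927/8192

12927/8192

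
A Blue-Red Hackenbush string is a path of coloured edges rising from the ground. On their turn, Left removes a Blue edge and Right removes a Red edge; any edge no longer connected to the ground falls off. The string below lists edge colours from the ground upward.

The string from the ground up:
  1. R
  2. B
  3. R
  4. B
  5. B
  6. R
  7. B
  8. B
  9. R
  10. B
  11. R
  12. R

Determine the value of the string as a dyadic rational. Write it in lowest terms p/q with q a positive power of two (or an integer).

R: Left { · }, Right { 0 } => simplest -1
RB: Left { -1 }, Right { 0 } => simplest -1/2
RBR: Left { -1 }, Right { -1/2,0 } => simplest -3/4
RBRB: Left { -1,-3/4 }, Right { -1/2,0 } => simplest -5/8
RBRBB: Left { -1,-3/4,-5/8 }, Right { -1/2,0 } => simplest -9/16
RBRBBR: Left { -1,-3/4,-5/8 }, Right { -9/16,-1/2,0 } => simplest -19/32
RBRBBRB: Left { -1,-3/4,-5/8,-19/32 }, Right { -9/16,-1/2,0 } => simplest -37/64
RBRBBRBB: Left { -1,-3/4,-5/8,-19/32,-37/64 }, Right { -9/16,-1/2,0 } => simplest -73/128
RBRBBRBBR: Left { -1,-3/4,-5/8,-19/32,-37/64 }, Right { -73/128,-9/16,-1/2,0 } => simplest -147/256
RBRBBRBBRB: Left { -1,-3/4,-5/8,-19/32,-37/64,-147/256 }, Right { -73/128,-9/16,-1/2,0 } => simplest -293/512
RBRBBRBBRBR: Left { -1,-3/4,-5/8,-19/32,-37/64,-147/256 }, Right { -293/512,-73/128,-9/16,-1/2,0 } => simplest -587/1024
RBRBBRBBRBRR: Left { -1,-3/4,-5/8,-19/32,-37/64,-147/256 }, Right { -587/1024,-293/512,-73/128,-9/16,-1/2,0 } => simplest -1175/2048

-1175/2048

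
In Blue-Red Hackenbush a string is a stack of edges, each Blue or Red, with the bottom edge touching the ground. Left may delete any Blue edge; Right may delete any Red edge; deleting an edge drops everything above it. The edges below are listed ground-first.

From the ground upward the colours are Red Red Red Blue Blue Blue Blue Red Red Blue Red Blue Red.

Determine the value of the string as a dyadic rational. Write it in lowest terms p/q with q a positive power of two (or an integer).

-2155/1024

Build v(s[:k]) for k = 1..13, string s = Red Red Red Blue Blue Blue Blue Red Red Blue Red Blue Red.
1 of 13 · R · max L −∞ · min R 0 ⇒ -1
2 of 13 · RR · max L −∞ · min R -1 ⇒ -2
3 of 13 · RRR · max L −∞ · min R -2 ⇒ -3
4 of 13 · RRRB · max L -3 · min R -2 ⇒ -5/2
5 of 13 · RRRBB · max L -5/2 · min R -2 ⇒ -9/4
6 of 13 · RRRBBB · max L -9/4 · min R -2 ⇒ -17/8
7 of 13 · RRRBBBB · max L -17/8 · min R -2 ⇒ -33/16
8 of 13 · RRRBBBBR · max L -17/8 · min R -33/16 ⇒ -67/32
9 of 13 · RRRBBBBRR · max L -17/8 · min R -67/32 ⇒ -135/64
10 of 13 · RRRBBBBRRB · max L -135/64 · min R -67/32 ⇒ -269/128
11 of 13 · RRRBBBBRRBR · max L -135/64 · min R -269/128 ⇒ -539/256
12 of 13 · RRRBBBBRRBRB · max L -539/256 · min R -269/128 ⇒ -1077/512
13 of 13 · RRRBBBBRRBRBR · max L -539/256 · min R -1077/512 ⇒ -2155/1024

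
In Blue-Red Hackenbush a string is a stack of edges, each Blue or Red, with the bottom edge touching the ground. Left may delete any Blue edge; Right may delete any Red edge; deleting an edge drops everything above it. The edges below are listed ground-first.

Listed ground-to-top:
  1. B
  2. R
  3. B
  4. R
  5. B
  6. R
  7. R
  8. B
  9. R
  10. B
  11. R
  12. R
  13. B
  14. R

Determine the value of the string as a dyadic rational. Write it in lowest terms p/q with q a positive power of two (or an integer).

1 of 14 · B · max L 0 · min R +∞ → 1
2 of 14 · BR · max L 0 · min R 1 → 1/2
3 of 14 · BRB · max L 1/2 · min R 1 → 3/4
4 of 14 · BRBR · max L 1/2 · min R 3/4 → 5/8
5 of 14 · BRBRB · max L 5/8 · min R 3/4 → 11/16
6 of 14 · BRBRBR · max L 5/8 · min R 11/16 → 21/32
7 of 14 · BRBRBRR · max L 5/8 · min R 21/32 → 41/64
8 of 14 · BRBRBRRB · max L 41/64 · min R 21/32 → 83/128
9 of 14 · BRBRBRRBR · max L 41/64 · min R 83/128 → 165/256
10 of 14 · BRBRBRRBRB · max L 165/256 · min R 83/128 → 331/512
11 of 14 · BRBRBRRBRBR · max L 165/256 · min R 331/512 → 661/1024
12 of 14 · BRBRBRRBRBRR · max L 165/256 · min R 661/1024 → 1321/2048
13 of 14 · BRBRBRRBRBRRB · max L 1321/2048 · min R 661/1024 → 2643/4096
14 of 14 · BRBRBRRBRBRRBR · max L 1321/2048 · min R 2643/4096 → 5285/8192

5285/8192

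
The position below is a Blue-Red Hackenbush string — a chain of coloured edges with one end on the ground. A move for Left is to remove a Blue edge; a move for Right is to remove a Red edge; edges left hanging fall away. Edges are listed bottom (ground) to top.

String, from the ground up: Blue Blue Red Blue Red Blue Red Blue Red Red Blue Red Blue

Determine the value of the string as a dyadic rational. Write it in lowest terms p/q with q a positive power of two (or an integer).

3403/2048

g_1 [B]  L=[0]  R=[(no moves)]  = 1
g_2 [BB]  L=[0 1]  R=[(no moves)]  = 2
g_3 [BBR]  L=[0 1]  R=[2]  = 3/2
g_4 [BBRB]  L=[0 1 3/2]  R=[2]  = 7/4
g_5 [BBRBR]  L=[0 1 3/2]  R=[7/4 2]  = 13/8
g_6 [BBRBRB]  L=[0 1 3/2 13/8]  R=[7/4 2]  = 27/16
g_7 [BBRBRBR]  L=[0 1 3/2 13/8]  R=[27/16 7/4 2]  = 53/32
g_8 [BBRBRBRB]  L=[0 1 3/2 13/8 53/32]  R=[27/16 7/4 2]  = 107/64
g_9 [BBRBRBRBR]  L=[0 1 3/2 13/8 53/32]  R=[107/64 27/16 7/4 2]  = 213/128
g_10 [BBRBRBRBRR]  L=[0 1 3/2 13/8 53/32]  R=[213/128 107/64 27/16 7/4 2]  = 425/256
g_11 [BBRBRBRBRRB]  L=[0 1 3/2 13/8 53/32 425/256]  R=[213/128 107/64 27/16 7/4 2]  = 851/512
g_12 [BBRBRBRBRRBR]  L=[0 1 3/2 13/8 53/32 425/256]  R=[851/512 213/128 107/64 27/16 7/4 2]  = 1701/1024
g_13 [BBRBRBRBRRBRB]  L=[0 1 3/2 13/8 53/32 425/256 1701/1024]  R=[851/512 213/128 107/64 27/16 7/4 2]  = 3403/2048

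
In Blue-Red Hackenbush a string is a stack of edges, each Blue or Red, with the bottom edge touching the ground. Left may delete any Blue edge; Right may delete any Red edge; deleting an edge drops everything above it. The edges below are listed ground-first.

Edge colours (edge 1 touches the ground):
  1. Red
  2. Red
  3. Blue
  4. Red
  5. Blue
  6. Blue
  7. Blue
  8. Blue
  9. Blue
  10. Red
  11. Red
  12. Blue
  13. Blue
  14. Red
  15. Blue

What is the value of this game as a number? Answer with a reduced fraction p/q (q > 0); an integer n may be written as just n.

Prefix values for Red Red Blue Red Blue Blue Blue Blue Blue Red Red Blue Blue Red Blue via {L|R} + simplicity:
edge 1 of 15 (Red): { none | 0 } — -1
edge 2 of 15 (Red): { none | -1; 0 } — -2
edge 3 of 15 (Blue): { -2 | -1; 0 } — -3/2
edge 4 of 15 (Red): { -2 | -3/2; -1; 0 } — -7/4
edge 5 of 15 (Blue): { -2; -7/4 | -3/2; -1; 0 } — -13/8
edge 6 of 15 (Blue): { -2; -7/4; -13/8 | -3/2; -1; 0 } — -25/16
edge 7 of 15 (Blue): { -2; -7/4; -13/8; -25/16 | -3/2; -1; 0 } — -49/32
edge 8 of 15 (Blue): { -2; -7/4; -13/8; -25/16; -49/32 | -3/2; -1; 0 } — -97/64
edge 9 of 15 (Blue): { -2; -7/4; -13/8; -25/16; -49/32; -97/64 | -3/2; -1; 0 } — -193/128
edge 10 of 15 (Red): { -2; -7/4; -13/8; -25/16; -49/32; -97/64 | -193/128; -3/2; -1; 0 } — -387/256
edge 11 of 15 (Red): { -2; -7/4; -13/8; -25/16; -49/32; -97/64 | -387/256; -193/128; -3/2; -1; 0 } — -775/512
edge 12 of 15 (Blue): { -2; -7/4; -13/8; -25/16; -49/32; -97/64; -775/512 | -387/256; -193/128; -3/2; -1; 0 } — -1549/1024
edge 13 of 15 (Blue): { -2; -7/4; -13/8; -25/16; -49/32; -97/64; -775/512; -1549/1024 | -387/256; -193/128; -3/2; -1; 0 } — -3097/2048
edge 14 of 15 (Red): { -2; -7/4; -13/8; -25/16; -49/32; -97/64; -775/512; -1549/1024 | -3097/2048; -387/256; -193/128; -3/2; -1; 0 } — -6195/4096
edge 15 of 15 (Blue): { -2; -7/4; -13/8; -25/16; -49/32; -97/64; -775/512; -1549/1024; -6195/4096 | -3097/2048; -387/256; -193/128; -3/2; -1; 0 } — -12389/8192

-12389/8192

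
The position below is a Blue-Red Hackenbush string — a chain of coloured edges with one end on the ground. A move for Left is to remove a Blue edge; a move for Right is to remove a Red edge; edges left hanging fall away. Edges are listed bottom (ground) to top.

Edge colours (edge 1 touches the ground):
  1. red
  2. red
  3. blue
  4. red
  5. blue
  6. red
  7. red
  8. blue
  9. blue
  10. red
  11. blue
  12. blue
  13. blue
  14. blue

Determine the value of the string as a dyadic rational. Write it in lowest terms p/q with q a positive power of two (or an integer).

step 1: add red to get r; options L={ ∅ } R={ 0 } ⇒ -1
step 2: add red to get rr; options L={ ∅ } R={ -1; 0 } ⇒ -2
step 3: add blue to get rrb; options L={ -2 } R={ -1; 0 } ⇒ -3/2
step 4: add red to get rrbr; options L={ -2 } R={ -3/2; -1; 0 } ⇒ -7/4
step 5: add blue to get rrbrb; options L={ -2; -7/4 } R={ -3/2; -1; 0 } ⇒ -13/8
step 6: add red to get rrbrbr; options L={ -2; -7/4 } R={ -13/8; -3/2; -1; 0 } ⇒ -27/16
step 7: add red to get rrbrbrr; options L={ -2; -7/4 } R={ -27/16; -13/8; -3/2; -1; 0 } ⇒ -55/32
step 8: add blue to get rrbrbrrb; options L={ -2; -7/4; -55/32 } R={ -27/16; -13/8; -3/2; -1; 0 } ⇒ -109/64
step 9: add blue to get rrbrbrrbb; options L={ -2; -7/4; -55/32; -109/64 } R={ -27/16; -13/8; -3/2; -1; 0 } ⇒ -217/128
step 10: add red to get rrbrbrrbbr; options L={ -2; -7/4; -55/32; -109/64 } R={ -217/128; -27/16; -13/8; -3/2; -1; 0 } ⇒ -435/256
step 11: add blue to get rrbrbrrbbrb; options L={ -2; -7/4; -55/32; -109/64; -435/256 } R={ -217/128; -27/16; -13/8; -3/2; -1; 0 } ⇒ -869/512
step 12: add blue to get rrbrbrrbbrbb; options L={ -2; -7/4; -55/32; -109/64; -435/256; -869/512 } R={ -217/128; -27/16; -13/8; -3/2; -1; 0 } ⇒ -1737/1024
step 13: add blue to get rrbrbrrbbrbbb; options L={ -2; -7/4; -55/32; -109/64; -435/256; -869/512; -1737/1024 } R={ -217/128; -27/16; -13/8; -3/2; -1; 0 } ⇒ -3473/2048
step 14: add blue to get rrbrbrrbbrbbbb; options L={ -2; -7/4; -55/32; -109/64; -435/256; -869/512; -1737/1024; -3473/2048 } R={ -217/128; -27/16; -13/8; -3/2; -1; 0 } ⇒ -6945/4096

-6945/4096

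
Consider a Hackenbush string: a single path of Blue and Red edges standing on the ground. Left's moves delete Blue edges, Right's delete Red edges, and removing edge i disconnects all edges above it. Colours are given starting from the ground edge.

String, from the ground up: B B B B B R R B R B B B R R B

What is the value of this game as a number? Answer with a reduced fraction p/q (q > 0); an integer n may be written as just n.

Build v(s[:k]) for k = 1..15, string s = B B B B B R R B R B B B R R B.
v(B) = { 0 |  } so 1
v(BB) = { 0,1 |  } so 2
v(BBB) = { 0,1,2 |  } so 3
v(BBBB) = { 0,1,2,3 |  } so 4
v(BBBBB) = { 0,1,2,3,4 |  } so 5
v(BBBBBR) = { 0,1,2,3,4 | 5 } so 9/2
v(BBBBBRR) = { 0,1,2,3,4 | 9/2,5 } so 17/4
v(BBBBBRRB) = { 0,1,2,3,4,17/4 | 9/2,5 } so 35/8
v(BBBBBRRBR) = { 0,1,2,3,4,17/4 | 35/8,9/2,5 } so 69/16
v(BBBBBRRBRB) = { 0,1,2,3,4,17/4,69/16 | 35/8,9/2,5 } so 139/32
v(BBBBBRRBRBB) = { 0,1,2,3,4,17/4,69/16,139/32 | 35/8,9/2,5 } so 279/64
v(BBBBBRRBRBBB) = { 0,1,2,3,4,17/4,69/16,139/32,279/64 | 35/8,9/2,5 } so 559/128
v(BBBBBRRBRBBBR) = { 0,1,2,3,4,17/4,69/16,139/32,279/64 | 559/128,35/8,9/2,5 } so 1117/256
v(BBBBBRRBRBBBRR) = { 0,1,2,3,4,17/4,69/16,139/32,279/64 | 1117/256,559/128,35/8,9/2,5 } so 2233/512
v(BBBBBRRBRBBBRRB) = { 0,1,2,3,4,17/4,69/16,139/32,279/64,2233/512 | 1117/256,559/128,35/8,9/2,5 } so 4467/1024

4467/1024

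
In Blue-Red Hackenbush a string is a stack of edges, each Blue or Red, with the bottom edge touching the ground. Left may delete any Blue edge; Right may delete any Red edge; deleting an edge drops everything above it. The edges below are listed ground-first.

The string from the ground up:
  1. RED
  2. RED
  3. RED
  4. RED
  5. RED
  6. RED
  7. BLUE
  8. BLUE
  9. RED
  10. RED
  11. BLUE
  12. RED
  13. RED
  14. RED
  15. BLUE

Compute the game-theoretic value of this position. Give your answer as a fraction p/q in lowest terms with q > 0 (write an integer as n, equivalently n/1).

Prefix values for RED RED RED RED RED RED BLUE BLUE RED RED BLUE RED RED RED BLUE via {L|R} + simplicity:
R: Left {  }, Right { 0 } = simplest -1
RR: Left {  }, Right { -1; 0 } = simplest -2
RRR: Left {  }, Right { -2; -1; 0 } = simplest -3
RRRR: Left {  }, Right { -3; -2; -1; 0 } = simplest -4
RRRRR: Left {  }, Right { -4; -3; -2; -1; 0 } = simplest -5
RRRRRR: Left {  }, Right { -5; -4; -3; -2; -1; 0 } = simplest -6
RRRRRRB: Left { -6 }, Right { -5; -4; -3; -2; -1; 0 } = simplest -11/2
RRRRRRBB: Left { -6; -11/2 }, Right { -5; -4; -3; -2; -1; 0 } = simplest -21/4
RRRRRRBBR: Left { -6; -11/2 }, Right { -21/4; -5; -4; -3; -2; -1; 0 } = simplest -43/8
RRRRRRBBRR: Left { -6; -11/2 }, Right { -43/8; -21/4; -5; -4; -3; -2; -1; 0 } = simplest -87/16
RRRRRRBBRRB: Left { -6; -11/2; -87/16 }, Right { -43/8; -21/4; -5; -4; -3; -2; -1; 0 } = simplest -173/32
RRRRRRBBRRBR: Left { -6; -11/2; -87/16 }, Right { -173/32; -43/8; -21/4; -5; -4; -3; -2; -1; 0 } = simplest -347/64
RRRRRRBBRRBRR: Left { -6; -11/2; -87/16 }, Right { -347/64; -173/32; -43/8; -21/4; -5; -4; -3; -2; -1; 0 } = simplest -695/128
RRRRRRBBRRBRRR: Left { -6; -11/2; -87/16 }, Right { -695/128; -347/64; -173/32; -43/8; -21/4; -5; -4; -3; -2; -1; 0 } = simplest -1391/256
RRRRRRBBRRBRRRB: Left { -6; -11/2; -87/16; -1391/256 }, Right { -695/128; -347/64; -173/32; -43/8; -21/4; -5; -4; -3; -2; -1; 0 } = simplest -2781/512

-2781/512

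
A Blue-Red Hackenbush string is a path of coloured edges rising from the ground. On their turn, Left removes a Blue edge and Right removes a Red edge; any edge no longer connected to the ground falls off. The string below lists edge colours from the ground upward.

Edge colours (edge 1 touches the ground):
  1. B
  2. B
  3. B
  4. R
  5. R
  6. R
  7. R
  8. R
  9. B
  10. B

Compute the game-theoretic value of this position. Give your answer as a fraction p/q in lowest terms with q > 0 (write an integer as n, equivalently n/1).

v(B) = { 0 | ∅ } ⇒ 1
v(BB) = { 0; 1 | ∅ } ⇒ 2
v(BBB) = { 0; 1; 2 | ∅ } ⇒ 3
v(BBBR) = { 0; 1; 2 | 3 } ⇒ 5/2
v(BBBRR) = { 0; 1; 2 | 5/2; 3 } ⇒ 9/4
v(BBBRRR) = { 0; 1; 2 | 9/4; 5/2; 3 } ⇒ 17/8
v(BBBRRRR) = { 0; 1; 2 | 17/8; 9/4; 5/2; 3 } ⇒ 33/16
v(BBBRRRRR) = { 0; 1; 2 | 33/16; 17/8; 9/4; 5/2; 3 } ⇒ 65/32
v(BBBRRRRRB) = { 0; 1; 2; 65/32 | 33/16; 17/8; 9/4; 5/2; 3 } ⇒ 131/64
v(BBBRRRRRBB) = { 0; 1; 2; 65/32; 131/64 | 33/16; 17/8; 9/4; 5/2; 3 } ⇒ 263/128

263/128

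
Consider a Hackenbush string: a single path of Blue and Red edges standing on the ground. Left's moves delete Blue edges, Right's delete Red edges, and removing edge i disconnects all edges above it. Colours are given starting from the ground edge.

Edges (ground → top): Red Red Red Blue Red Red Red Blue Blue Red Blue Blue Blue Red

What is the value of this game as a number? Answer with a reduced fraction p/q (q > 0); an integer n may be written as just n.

-5923/2048

Prefix values for Red Red Red Blue Red Red Red Blue Blue Red Blue Blue Blue Red via {L|R} + simplicity:
step 1: add Red to get R; options L={ · } R={ 0 } = -1
step 2: add Red to get RR; options L={ · } R={ -1,0 } = -2
step 3: add Red to get RRR; options L={ · } R={ -2,-1,0 } = -3
step 4: add Blue to get RRRB; options L={ -3 } R={ -2,-1,0 } = -5/2
step 5: add Red to get RRRBR; options L={ -3 } R={ -5/2,-2,-1,0 } = -11/4
step 6: add Red to get RRRBRR; options L={ -3 } R={ -11/4,-5/2,-2,-1,0 } = -23/8
step 7: add Red to get RRRBRRR; options L={ -3 } R={ -23/8,-11/4,-5/2,-2,-1,0 } = -47/16
step 8: add Blue to get RRRBRRRB; options L={ -3,-47/16 } R={ -23/8,-11/4,-5/2,-2,-1,0 } = -93/32
step 9: add Blue to get RRRBRRRBB; options L={ -3,-47/16,-93/32 } R={ -23/8,-11/4,-5/2,-2,-1,0 } = -185/64
step 10: add Red to get RRRBRRRBBR; options L={ -3,-47/16,-93/32 } R={ -185/64,-23/8,-11/4,-5/2,-2,-1,0 } = -371/128
step 11: add Blue to get RRRBRRRBBRB; options L={ -3,-47/16,-93/32,-371/128 } R={ -185/64,-23/8,-11/4,-5/2,-2,-1,0 } = -741/256
step 12: add Blue to get RRRBRRRBBRBB; options L={ -3,-47/16,-93/32,-371/128,-741/256 } R={ -185/64,-23/8,-11/4,-5/2,-2,-1,0 } = -1481/512
step 13: add Blue to get RRRBRRRBBRBBB; options L={ -3,-47/16,-93/32,-371/128,-741/256,-1481/512 } R={ -185/64,-23/8,-11/4,-5/2,-2,-1,0 } = -2961/1024
step 14: add Red to get RRRBRRRBBRBBBR; options L={ -3,-47/16,-93/32,-371/128,-741/256,-1481/512 } R={ -2961/1024,-185/64,-23/8,-11/4,-5/2,-2,-1,0 } = -5923/2048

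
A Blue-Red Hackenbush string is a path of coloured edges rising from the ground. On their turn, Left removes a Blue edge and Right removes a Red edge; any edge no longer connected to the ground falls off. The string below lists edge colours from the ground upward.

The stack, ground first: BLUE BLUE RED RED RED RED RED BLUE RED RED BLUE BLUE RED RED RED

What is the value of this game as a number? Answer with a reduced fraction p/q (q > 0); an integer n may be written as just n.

8497/8192

Build G(s[:k]) for k = 1..15, string s = BLUE BLUE RED RED RED RED RED BLUE RED RED BLUE BLUE RED RED RED.
step 1: add BLUE to get B; options L={ 0 } R={  } -> 1
step 2: add BLUE to get BB; options L={ 0, 1 } R={  } -> 2
step 3: add RED to get BBR; options L={ 0, 1 } R={ 2 } -> 3/2
step 4: add RED to get BBRR; options L={ 0, 1 } R={ 3/2, 2 } -> 5/4
step 5: add RED to get BBRRR; options L={ 0, 1 } R={ 5/4, 3/2, 2 } -> 9/8
step 6: add RED to get BBRRRR; options L={ 0, 1 } R={ 9/8, 5/4, 3/2, 2 } -> 17/16
step 7: add RED to get BBRRRRR; options L={ 0, 1 } R={ 17/16, 9/8, 5/4, 3/2, 2 } -> 33/32
step 8: add BLUE to get BBRRRRRB; options L={ 0, 1, 33/32 } R={ 17/16, 9/8, 5/4, 3/2, 2 } -> 67/64
step 9: add RED to get BBRRRRRBR; options L={ 0, 1, 33/32 } R={ 67/64, 17/16, 9/8, 5/4, 3/2, 2 } -> 133/128
step 10: add RED to get BBRRRRRBRR; options L={ 0, 1, 33/32 } R={ 133/128, 67/64, 17/16, 9/8, 5/4, 3/2, 2 } -> 265/256
step 11: add BLUE to get BBRRRRRBRRB; options L={ 0, 1, 33/32, 265/256 } R={ 133/128, 67/64, 17/16, 9/8, 5/4, 3/2, 2 } -> 531/512
step 12: add BLUE to get BBRRRRRBRRBB; options L={ 0, 1, 33/32, 265/256, 531/512 } R={ 133/128, 67/64, 17/16, 9/8, 5/4, 3/2, 2 } -> 1063/1024
step 13: add RED to get BBRRRRRBRRBBR; options L={ 0, 1, 33/32, 265/256, 531/512 } R={ 1063/1024, 133/128, 67/64, 17/16, 9/8, 5/4, 3/2, 2 } -> 2125/2048
step 14: add RED to get BBRRRRRBRRBBRR; options L={ 0, 1, 33/32, 265/256, 531/512 } R={ 2125/2048, 1063/1024, 133/128, 67/64, 17/16, 9/8, 5/4, 3/2, 2 } -> 4249/4096
step 15: add RED to get BBRRRRRBRRBBRRR; options L={ 0, 1, 33/32, 265/256, 531/512 } R={ 4249/4096, 2125/2048, 1063/1024, 133/128, 67/64, 17/16, 9/8, 5/4, 3/2, 2 } -> 8497/8192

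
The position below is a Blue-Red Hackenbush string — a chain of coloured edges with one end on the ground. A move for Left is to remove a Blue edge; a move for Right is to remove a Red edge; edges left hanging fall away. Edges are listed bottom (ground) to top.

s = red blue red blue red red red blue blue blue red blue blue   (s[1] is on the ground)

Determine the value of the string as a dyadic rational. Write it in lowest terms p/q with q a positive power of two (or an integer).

Recurse on prefixes of the 13-edge string red blue red blue red red red blue blue blue red blue blue:
G(r) = { ∅ | 0 } -> -1
G(rb) = { -1 | 0 } -> -1/2
G(rbr) = { -1 | -1/2; 0 } -> -3/4
G(rbrb) = { -1; -3/4 | -1/2; 0 } -> -5/8
G(rbrbr) = { -1; -3/4 | -5/8; -1/2; 0 } -> -11/16
G(rbrbrr) = { -1; -3/4 | -11/16; -5/8; -1/2; 0 } -> -23/32
G(rbrbrrr) = { -1; -3/4 | -23/32; -11/16; -5/8; -1/2; 0 } -> -47/64
G(rbrbrrrb) = { -1; -3/4; -47/64 | -23/32; -11/16; -5/8; -1/2; 0 } -> -93/128
G(rbrbrrrbb) = { -1; -3/4; -47/64; -93/128 | -23/32; -11/16; -5/8; -1/2; 0 } -> -185/256
G(rbrbrrrbbb) = { -1; -3/4; -47/64; -93/128; -185/256 | -23/32; -11/16; -5/8; -1/2; 0 } -> -369/512
G(rbrbrrrbbbr) = { -1; -3/4; -47/64; -93/128; -185/256 | -369/512; -23/32; -11/16; -5/8; -1/2; 0 } -> -739/1024
G(rbrbrrrbbbrb) = { -1; -3/4; -47/64; -93/128; -185/256; -739/1024 | -369/512; -23/32; -11/16; -5/8; -1/2; 0 } -> -1477/2048
G(rbrbrrrbbbrbb) = { -1; -3/4; -47/64; -93/128; -185/256; -739/1024; -1477/2048 | -369/512; -23/32; -11/16; -5/8; -1/2; 0 } -> -2953/4096

-2953/4096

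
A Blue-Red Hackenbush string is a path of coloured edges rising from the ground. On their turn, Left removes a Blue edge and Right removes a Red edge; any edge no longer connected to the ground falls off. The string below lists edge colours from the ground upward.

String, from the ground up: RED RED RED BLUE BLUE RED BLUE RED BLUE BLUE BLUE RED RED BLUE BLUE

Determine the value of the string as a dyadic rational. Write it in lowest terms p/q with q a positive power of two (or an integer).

val_1 [R]  L=[—]  R=[0]  — -1
val_2 [RR]  L=[—]  R=[-1; 0]  — -2
val_3 [RRR]  L=[—]  R=[-2; -1; 0]  — -3
val_4 [RRRB]  L=[-3]  R=[-2; -1; 0]  — -5/2
val_5 [RRRBB]  L=[-3; -5/2]  R=[-2; -1; 0]  — -9/4
val_6 [RRRBBR]  L=[-3; -5/2]  R=[-9/4; -2; -1; 0]  — -19/8
val_7 [RRRBBRB]  L=[-3; -5/2; -19/8]  R=[-9/4; -2; -1; 0]  — -37/16
val_8 [RRRBBRBR]  L=[-3; -5/2; -19/8]  R=[-37/16; -9/4; -2; -1; 0]  — -75/32
val_9 [RRRBBRBRB]  L=[-3; -5/2; -19/8; -75/32]  R=[-37/16; -9/4; -2; -1; 0]  — -149/64
val_10 [RRRBBRBRBB]  L=[-3; -5/2; -19/8; -75/32; -149/64]  R=[-37/16; -9/4; -2; -1; 0]  — -297/128
val_11 [RRRBBRBRBBB]  L=[-3; -5/2; -19/8; -75/32; -149/64; -297/128]  R=[-37/16; -9/4; -2; -1; 0]  — -593/256
val_12 [RRRBBRBRBBBR]  L=[-3; -5/2; -19/8; -75/32; -149/64; -297/128]  R=[-593/256; -37/16; -9/4; -2; -1; 0]  — -1187/512
val_13 [RRRBBRBRBBBRR]  L=[-3; -5/2; -19/8; -75/32; -149/64; -297/128]  R=[-1187/512; -593/256; -37/16; -9/4; -2; -1; 0]  — -2375/1024
val_14 [RRRBBRBRBBBRRB]  L=[-3; -5/2; -19/8; -75/32; -149/64; -297/128; -2375/1024]  R=[-1187/512; -593/256; -37/16; -9/4; -2; -1; 0]  — -4749/2048
val_15 [RRRBBRBRBBBRRBB]  L=[-3; -5/2; -19/8; -75/32; -149/64; -297/128; -2375/1024; -4749/2048]  R=[-1187/512; -593/256; -37/16; -9/4; -2; -1; 0]  — -9497/4096

-9497/4096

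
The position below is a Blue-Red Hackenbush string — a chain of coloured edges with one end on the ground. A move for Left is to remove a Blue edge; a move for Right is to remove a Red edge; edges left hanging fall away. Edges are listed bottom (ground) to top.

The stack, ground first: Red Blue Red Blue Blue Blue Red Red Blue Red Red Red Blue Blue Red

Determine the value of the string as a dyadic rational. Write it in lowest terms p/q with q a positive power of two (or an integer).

-9075/16384

edge 1 of 15 (Red): {  | 0 } gives -1
edge 2 of 15 (Blue): { -1 | 0 } gives -1/2
edge 3 of 15 (Red): { -1 | -1/2 0 } gives -3/4
edge 4 of 15 (Blue): { -1 -3/4 | -1/2 0 } gives -5/8
edge 5 of 15 (Blue): { -1 -3/4 -5/8 | -1/2 0 } gives -9/16
edge 6 of 15 (Blue): { -1 -3/4 -5/8 -9/16 | -1/2 0 } gives -17/32
edge 7 of 15 (Red): { -1 -3/4 -5/8 -9/16 | -17/32 -1/2 0 } gives -35/64
edge 8 of 15 (Red): { -1 -3/4 -5/8 -9/16 | -35/64 -17/32 -1/2 0 } gives -71/128
edge 9 of 15 (Blue): { -1 -3/4 -5/8 -9/16 -71/128 | -35/64 -17/32 -1/2 0 } gives -141/256
edge 10 of 15 (Red): { -1 -3/4 -5/8 -9/16 -71/128 | -141/256 -35/64 -17/32 -1/2 0 } gives -283/512
edge 11 of 15 (Red): { -1 -3/4 -5/8 -9/16 -71/128 | -283/512 -141/256 -35/64 -17/32 -1/2 0 } gives -567/1024
edge 12 of 15 (Red): { -1 -3/4 -5/8 -9/16 -71/128 | -567/1024 -283/512 -141/256 -35/64 -17/32 -1/2 0 } gives -1135/2048
edge 13 of 15 (Blue): { -1 -3/4 -5/8 -9/16 -71/128 -1135/2048 | -567/1024 -283/512 -141/256 -35/64 -17/32 -1/2 0 } gives -2269/4096
edge 14 of 15 (Blue): { -1 -3/4 -5/8 -9/16 -71/128 -1135/2048 -2269/4096 | -567/1024 -283/512 -141/256 -35/64 -17/32 -1/2 0 } gives -4537/8192
edge 15 of 15 (Red): { -1 -3/4 -5/8 -9/16 -71/128 -1135/2048 -2269/4096 | -4537/8192 -567/1024 -283/512 -141/256 -35/64 -17/32 -1/2 0 } gives -9075/16384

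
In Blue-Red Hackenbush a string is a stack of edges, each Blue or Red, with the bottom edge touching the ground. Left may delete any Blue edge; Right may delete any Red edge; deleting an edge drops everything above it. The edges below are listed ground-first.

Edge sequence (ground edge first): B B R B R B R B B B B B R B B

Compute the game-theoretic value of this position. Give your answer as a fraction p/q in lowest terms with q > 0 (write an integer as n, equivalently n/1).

13815/8192

Build g(s[:k]) for k = 1..15, string s = B B R B R B R B B B B B R B B.
edge 1 of 15 (B): { 0 |  } => 1
edge 2 of 15 (B): { 0 1 |  } => 2
edge 3 of 15 (R): { 0 1 | 2 } => 3/2
edge 4 of 15 (B): { 0 1 3/2 | 2 } => 7/4
edge 5 of 15 (R): { 0 1 3/2 | 7/4 2 } => 13/8
edge 6 of 15 (B): { 0 1 3/2 13/8 | 7/4 2 } => 27/16
edge 7 of 15 (R): { 0 1 3/2 13/8 | 27/16 7/4 2 } => 53/32
edge 8 of 15 (B): { 0 1 3/2 13/8 53/32 | 27/16 7/4 2 } => 107/64
edge 9 of 15 (B): { 0 1 3/2 13/8 53/32 107/64 | 27/16 7/4 2 } => 215/128
edge 10 of 15 (B): { 0 1 3/2 13/8 53/32 107/64 215/128 | 27/16 7/4 2 } => 431/256
edge 11 of 15 (B): { 0 1 3/2 13/8 53/32 107/64 215/128 431/256 | 27/16 7/4 2 } => 863/512
edge 12 of 15 (B): { 0 1 3/2 13/8 53/32 107/64 215/128 431/256 863/512 | 27/16 7/4 2 } => 1727/1024
edge 13 of 15 (R): { 0 1 3/2 13/8 53/32 107/64 215/128 431/256 863/512 | 1727/1024 27/16 7/4 2 } => 3453/2048
edge 14 of 15 (B): { 0 1 3/2 13/8 53/32 107/64 215/128 431/256 863/512 3453/2048 | 1727/1024 27/16 7/4 2 } => 6907/4096
edge 15 of 15 (B): { 0 1 3/2 13/8 53/32 107/64 215/128 431/256 863/512 3453/2048 6907/4096 | 1727/1024 27/16 7/4 2 } => 13815/8192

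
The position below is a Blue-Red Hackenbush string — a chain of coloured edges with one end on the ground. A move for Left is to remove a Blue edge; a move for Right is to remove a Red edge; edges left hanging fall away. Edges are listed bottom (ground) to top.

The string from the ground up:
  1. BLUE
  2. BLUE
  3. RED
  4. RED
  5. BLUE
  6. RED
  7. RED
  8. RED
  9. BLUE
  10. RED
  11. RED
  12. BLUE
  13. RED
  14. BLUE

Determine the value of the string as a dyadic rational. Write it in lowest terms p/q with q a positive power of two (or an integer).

5195/4096

B: Left { 0 }, Right { — } -> simplest 1
BB: Left { 0, 1 }, Right { — } -> simplest 2
BBR: Left { 0, 1 }, Right { 2 } -> simplest 3/2
BBRR: Left { 0, 1 }, Right { 3/2, 2 } -> simplest 5/4
BBRRB: Left { 0, 1, 5/4 }, Right { 3/2, 2 } -> simplest 11/8
BBRRBR: Left { 0, 1, 5/4 }, Right { 11/8, 3/2, 2 } -> simplest 21/16
BBRRBRR: Left { 0, 1, 5/4 }, Right { 21/16, 11/8, 3/2, 2 } -> simplest 41/32
BBRRBRRR: Left { 0, 1, 5/4 }, Right { 41/32, 21/16, 11/8, 3/2, 2 } -> simplest 81/64
BBRRBRRRB: Left { 0, 1, 5/4, 81/64 }, Right { 41/32, 21/16, 11/8, 3/2, 2 } -> simplest 163/128
BBRRBRRRBR: Left { 0, 1, 5/4, 81/64 }, Right { 163/128, 41/32, 21/16, 11/8, 3/2, 2 } -> simplest 325/256
BBRRBRRRBRR: Left { 0, 1, 5/4, 81/64 }, Right { 325/256, 163/128, 41/32, 21/16, 11/8, 3/2, 2 } -> simplest 649/512
BBRRBRRRBRRB: Left { 0, 1, 5/4, 81/64, 649/512 }, Right { 325/256, 163/128, 41/32, 21/16, 11/8, 3/2, 2 } -> simplest 1299/1024
BBRRBRRRBRRBR: Left { 0, 1, 5/4, 81/64, 649/512 }, Right { 1299/1024, 325/256, 163/128, 41/32, 21/16, 11/8, 3/2, 2 } -> simplest 2597/2048
BBRRBRRRBRRBRB: Left { 0, 1, 5/4, 81/64, 649/512, 2597/2048 }, Right { 1299/1024, 325/256, 163/128, 41/32, 21/16, 11/8, 3/2, 2 } -> simplest 5195/4096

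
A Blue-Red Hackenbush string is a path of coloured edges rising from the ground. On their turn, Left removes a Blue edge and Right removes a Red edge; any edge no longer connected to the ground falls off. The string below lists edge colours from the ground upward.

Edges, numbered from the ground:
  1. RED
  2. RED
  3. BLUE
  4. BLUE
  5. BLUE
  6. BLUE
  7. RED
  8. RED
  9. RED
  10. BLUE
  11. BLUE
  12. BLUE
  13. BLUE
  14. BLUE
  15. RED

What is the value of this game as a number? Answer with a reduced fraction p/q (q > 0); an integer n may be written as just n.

Prefix values for RED RED BLUE BLUE BLUE BLUE RED RED RED BLUE BLUE BLUE BLUE BLUE RED via {L|R} + simplicity:
step 1: add RED to get R; options L={  } R={ 0 } = -1
step 2: add RED to get RR; options L={  } R={ -1; 0 } = -2
step 3: add BLUE to get RRB; options L={ -2 } R={ -1; 0 } = -3/2
step 4: add BLUE to get RRBB; options L={ -2; -3/2 } R={ -1; 0 } = -5/4
step 5: add BLUE to get RRBBB; options L={ -2; -3/2; -5/4 } R={ -1; 0 } = -9/8
step 6: add BLUE to get RRBBBB; options L={ -2; -3/2; -5/4; -9/8 } R={ -1; 0 } = -17/16
step 7: add RED to get RRBBBBR; options L={ -2; -3/2; -5/4; -9/8 } R={ -17/16; -1; 0 } = -35/32
step 8: add RED to get RRBBBBRR; options L={ -2; -3/2; -5/4; -9/8 } R={ -35/32; -17/16; -1; 0 } = -71/64
step 9: add RED to get RRBBBBRRR; options L={ -2; -3/2; -5/4; -9/8 } R={ -71/64; -35/32; -17/16; -1; 0 } = -143/128
step 10: add BLUE to get RRBBBBRRRB; options L={ -2; -3/2; -5/4; -9/8; -143/128 } R={ -71/64; -35/32; -17/16; -1; 0 } = -285/256
step 11: add BLUE to get RRBBBBRRRBB; options L={ -2; -3/2; -5/4; -9/8; -143/128; -285/256 } R={ -71/64; -35/32; -17/16; -1; 0 } = -569/512
step 12: add BLUE to get RRBBBBRRRBBB; options L={ -2; -3/2; -5/4; -9/8; -143/128; -285/256; -569/512 } R={ -71/64; -35/32; -17/16; -1; 0 } = -1137/1024
step 13: add BLUE to get RRBBBBRRRBBBB; options L={ -2; -3/2; -5/4; -9/8; -143/128; -285/256; -569/512; -1137/1024 } R={ -71/64; -35/32; -17/16; -1; 0 } = -2273/2048
step 14: add BLUE to get RRBBBBRRRBBBBB; options L={ -2; -3/2; -5/4; -9/8; -143/128; -285/256; -569/512; -1137/1024; -2273/2048 } R={ -71/64; -35/32; -17/16; -1; 0 } = -4545/4096
step 15: add RED to get RRBBBBRRRBBBBBR; options L={ -2; -3/2; -5/4; -9/8; -143/128; -285/256; -569/512; -1137/1024; -2273/2048 } R={ -4545/4096; -71/64; -35/32; -17/16; -1; 0 } = -9091/8192

-9091/8192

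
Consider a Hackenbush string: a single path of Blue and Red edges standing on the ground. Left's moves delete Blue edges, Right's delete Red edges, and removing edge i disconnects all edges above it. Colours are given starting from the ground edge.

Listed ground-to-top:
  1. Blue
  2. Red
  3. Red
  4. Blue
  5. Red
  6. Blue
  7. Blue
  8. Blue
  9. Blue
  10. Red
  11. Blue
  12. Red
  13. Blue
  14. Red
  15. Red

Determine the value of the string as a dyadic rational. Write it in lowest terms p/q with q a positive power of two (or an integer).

v_1 [B]  L=[0]  R=[none]  -> 1
v_2 [BR]  L=[0]  R=[1]  -> 1/2
v_3 [BRR]  L=[0]  R=[1/2,1]  -> 1/4
v_4 [BRRB]  L=[0,1/4]  R=[1/2,1]  -> 3/8
v_5 [BRRBR]  L=[0,1/4]  R=[3/8,1/2,1]  -> 5/16
v_6 [BRRBRB]  L=[0,1/4,5/16]  R=[3/8,1/2,1]  -> 11/32
v_7 [BRRBRBB]  L=[0,1/4,5/16,11/32]  R=[3/8,1/2,1]  -> 23/64
v_8 [BRRBRBBB]  L=[0,1/4,5/16,11/32,23/64]  R=[3/8,1/2,1]  -> 47/128
v_9 [BRRBRBBBB]  L=[0,1/4,5/16,11/32,23/64,47/128]  R=[3/8,1/2,1]  -> 95/256
v_10 [BRRBRBBBBR]  L=[0,1/4,5/16,11/32,23/64,47/128]  R=[95/256,3/8,1/2,1]  -> 189/512
v_11 [BRRBRBBBBRB]  L=[0,1/4,5/16,11/32,23/64,47/128,189/512]  R=[95/256,3/8,1/2,1]  -> 379/1024
v_12 [BRRBRBBBBRBR]  L=[0,1/4,5/16,11/32,23/64,47/128,189/512]  R=[379/1024,95/256,3/8,1/2,1]  -> 757/2048
v_13 [BRRBRBBBBRBRB]  L=[0,1/4,5/16,11/32,23/64,47/128,189/512,757/2048]  R=[379/1024,95/256,3/8,1/2,1]  -> 1515/4096
v_14 [BRRBRBBBBRBRBR]  L=[0,1/4,5/16,11/32,23/64,47/128,189/512,757/2048]  R=[1515/4096,379/1024,95/256,3/8,1/2,1]  -> 3029/8192
v_15 [BRRBRBBBBRBRBRR]  L=[0,1/4,5/16,11/32,23/64,47/128,189/512,757/2048]  R=[3029/8192,1515/4096,379/1024,95/256,3/8,1/2,1]  -> 6057/16384

6057/16384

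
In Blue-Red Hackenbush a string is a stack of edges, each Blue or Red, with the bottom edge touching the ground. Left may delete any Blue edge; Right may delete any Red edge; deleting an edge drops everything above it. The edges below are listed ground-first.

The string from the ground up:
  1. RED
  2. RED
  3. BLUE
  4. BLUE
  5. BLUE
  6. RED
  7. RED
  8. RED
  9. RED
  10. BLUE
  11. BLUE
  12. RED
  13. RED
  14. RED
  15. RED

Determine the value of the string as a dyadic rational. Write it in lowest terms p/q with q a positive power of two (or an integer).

-10143/8192

val_1 [R]  L=[·]  R=[0]  gives -1
val_2 [RR]  L=[·]  R=[-1, 0]  gives -2
val_3 [RRB]  L=[-2]  R=[-1, 0]  gives -3/2
val_4 [RRBB]  L=[-2, -3/2]  R=[-1, 0]  gives -5/4
val_5 [RRBBB]  L=[-2, -3/2, -5/4]  R=[-1, 0]  gives -9/8
val_6 [RRBBBR]  L=[-2, -3/2, -5/4]  R=[-9/8, -1, 0]  gives -19/16
val_7 [RRBBBRR]  L=[-2, -3/2, -5/4]  R=[-19/16, -9/8, -1, 0]  gives -39/32
val_8 [RRBBBRRR]  L=[-2, -3/2, -5/4]  R=[-39/32, -19/16, -9/8, -1, 0]  gives -79/64
val_9 [RRBBBRRRR]  L=[-2, -3/2, -5/4]  R=[-79/64, -39/32, -19/16, -9/8, -1, 0]  gives -159/128
val_10 [RRBBBRRRRB]  L=[-2, -3/2, -5/4, -159/128]  R=[-79/64, -39/32, -19/16, -9/8, -1, 0]  gives -317/256
val_11 [RRBBBRRRRBB]  L=[-2, -3/2, -5/4, -159/128, -317/256]  R=[-79/64, -39/32, -19/16, -9/8, -1, 0]  gives -633/512
val_12 [RRBBBRRRRBBR]  L=[-2, -3/2, -5/4, -159/128, -317/256]  R=[-633/512, -79/64, -39/32, -19/16, -9/8, -1, 0]  gives -1267/1024
val_13 [RRBBBRRRRBBRR]  L=[-2, -3/2, -5/4, -159/128, -317/256]  R=[-1267/1024, -633/512, -79/64, -39/32, -19/16, -9/8, -1, 0]  gives -2535/2048
val_14 [RRBBBRRRRBBRRR]  L=[-2, -3/2, -5/4, -159/128, -317/256]  R=[-2535/2048, -1267/1024, -633/512, -79/64, -39/32, -19/16, -9/8, -1, 0]  gives -5071/4096
val_15 [RRBBBRRRRBBRRRR]  L=[-2, -3/2, -5/4, -159/128, -317/256]  R=[-5071/4096, -2535/2048, -1267/1024, -633/512, -79/64, -39/32, -19/16, -9/8, -1, 0]  gives -10143/8192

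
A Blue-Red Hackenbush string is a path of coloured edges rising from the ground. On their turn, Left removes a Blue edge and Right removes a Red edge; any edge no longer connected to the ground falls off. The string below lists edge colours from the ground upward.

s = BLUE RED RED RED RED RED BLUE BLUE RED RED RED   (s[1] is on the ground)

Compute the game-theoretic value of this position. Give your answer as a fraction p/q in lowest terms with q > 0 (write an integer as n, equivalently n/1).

49/1024

v_1 [B]  L=[0]  R=[—]  => 1
v_2 [BR]  L=[0]  R=[1]  => 1/2
v_3 [BRR]  L=[0]  R=[1/2, 1]  => 1/4
v_4 [BRRR]  L=[0]  R=[1/4, 1/2, 1]  => 1/8
v_5 [BRRRR]  L=[0]  R=[1/8, 1/4, 1/2, 1]  => 1/16
v_6 [BRRRRR]  L=[0]  R=[1/16, 1/8, 1/4, 1/2, 1]  => 1/32
v_7 [BRRRRRB]  L=[0, 1/32]  R=[1/16, 1/8, 1/4, 1/2, 1]  => 3/64
v_8 [BRRRRRBB]  L=[0, 1/32, 3/64]  R=[1/16, 1/8, 1/4, 1/2, 1]  => 7/128
v_9 [BRRRRRBBR]  L=[0, 1/32, 3/64]  R=[7/128, 1/16, 1/8, 1/4, 1/2, 1]  => 13/256
v_10 [BRRRRRBBRR]  L=[0, 1/32, 3/64]  R=[13/256, 7/128, 1/16, 1/8, 1/4, 1/2, 1]  => 25/512
v_11 [BRRRRRBBRRR]  L=[0, 1/32, 3/64]  R=[25/512, 13/256, 7/128, 1/16, 1/8, 1/4, 1/2, 1]  => 49/1024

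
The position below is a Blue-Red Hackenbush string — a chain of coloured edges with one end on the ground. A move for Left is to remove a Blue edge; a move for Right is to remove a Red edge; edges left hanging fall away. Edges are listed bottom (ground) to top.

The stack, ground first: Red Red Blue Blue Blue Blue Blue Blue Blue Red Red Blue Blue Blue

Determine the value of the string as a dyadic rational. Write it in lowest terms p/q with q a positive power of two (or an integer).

step 1: add Red to get R; options L={ · } R={ 0 } => -1
step 2: add Red to get RR; options L={ · } R={ -1 0 } => -2
step 3: add Blue to get RRB; options L={ -2 } R={ -1 0 } => -3/2
step 4: add Blue to get RRBB; options L={ -2 -3/2 } R={ -1 0 } => -5/4
step 5: add Blue to get RRBBB; options L={ -2 -3/2 -5/4 } R={ -1 0 } => -9/8
step 6: add Blue to get RRBBBB; options L={ -2 -3/2 -5/4 -9/8 } R={ -1 0 } => -17/16
step 7: add Blue to get RRBBBBB; options L={ -2 -3/2 -5/4 -9/8 -17/16 } R={ -1 0 } => -33/32
step 8: add Blue to get RRBBBBBB; options L={ -2 -3/2 -5/4 -9/8 -17/16 -33/32 } R={ -1 0 } => -65/64
step 9: add Blue to get RRBBBBBBB; options L={ -2 -3/2 -5/4 -9/8 -17/16 -33/32 -65/64 } R={ -1 0 } => -129/128
step 10: add Red to get RRBBBBBBBR; options L={ -2 -3/2 -5/4 -9/8 -17/16 -33/32 -65/64 } R={ -129/128 -1 0 } => -259/256
step 11: add Red to get RRBBBBBBBRR; options L={ -2 -3/2 -5/4 -9/8 -17/16 -33/32 -65/64 } R={ -259/256 -129/128 -1 0 } => -519/512
step 12: add Blue to get RRBBBBBBBRRB; options L={ -2 -3/2 -5/4 -9/8 -17/16 -33/32 -65/64 -519/512 } R={ -259/256 -129/128 -1 0 } => -1037/1024
step 13: add Blue to get RRBBBBBBBRRBB; options L={ -2 -3/2 -5/4 -9/8 -17/16 -33/32 -65/64 -519/512 -1037/1024 } R={ -259/256 -129/128 -1 0 } => -2073/2048
step 14: add Blue to get RRBBBBBBBRRBBB; options L={ -2 -3/2 -5/4 -9/8 -17/16 -33/32 -65/64 -519/512 -1037/1024 -2073/2048 } R={ -259/256 -129/128 -1 0 } => -4145/4096

-4145/4096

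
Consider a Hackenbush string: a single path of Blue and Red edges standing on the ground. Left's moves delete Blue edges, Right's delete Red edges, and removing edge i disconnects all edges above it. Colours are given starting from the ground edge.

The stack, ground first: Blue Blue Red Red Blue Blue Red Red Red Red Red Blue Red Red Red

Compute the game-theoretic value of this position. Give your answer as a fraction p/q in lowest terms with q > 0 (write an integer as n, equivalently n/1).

11281/8192

B: Left { 0 }, Right { (no moves) } => simplest 1
BB: Left { 0 1 }, Right { (no moves) } => simplest 2
BBR: Left { 0 1 }, Right { 2 } => simplest 3/2
BBRR: Left { 0 1 }, Right { 3/2 2 } => simplest 5/4
BBRRB: Left { 0 1 5/4 }, Right { 3/2 2 } => simplest 11/8
BBRRBB: Left { 0 1 5/4 11/8 }, Right { 3/2 2 } => simplest 23/16
BBRRBBR: Left { 0 1 5/4 11/8 }, Right { 23/16 3/2 2 } => simplest 45/32
BBRRBBRR: Left { 0 1 5/4 11/8 }, Right { 45/32 23/16 3/2 2 } => simplest 89/64
BBRRBBRRR: Left { 0 1 5/4 11/8 }, Right { 89/64 45/32 23/16 3/2 2 } => simplest 177/128
BBRRBBRRRR: Left { 0 1 5/4 11/8 }, Right { 177/128 89/64 45/32 23/16 3/2 2 } => simplest 353/256
BBRRBBRRRRR: Left { 0 1 5/4 11/8 }, Right { 353/256 177/128 89/64 45/32 23/16 3/2 2 } => simplest 705/512
BBRRBBRRRRRB: Left { 0 1 5/4 11/8 705/512 }, Right { 353/256 177/128 89/64 45/32 23/16 3/2 2 } => simplest 1411/1024
BBRRBBRRRRRBR: Left { 0 1 5/4 11/8 705/512 }, Right { 1411/1024 353/256 177/128 89/64 45/32 23/16 3/2 2 } => simplest 2821/2048
BBRRBBRRRRRBRR: Left { 0 1 5/4 11/8 705/512 }, Right { 2821/2048 1411/1024 353/256 177/128 89/64 45/32 23/16 3/2 2 } => simplest 5641/4096
BBRRBBRRRRRBRRR: Left { 0 1 5/4 11/8 705/512 }, Right { 5641/4096 2821/2048 1411/1024 353/256 177/128 89/64 45/32 23/16 3/2 2 } => simplest 11281/8192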